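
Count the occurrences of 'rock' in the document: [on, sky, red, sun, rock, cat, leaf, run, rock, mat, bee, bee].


Document has 12 words
Scanning for 'rock':
Found at positions: [4, 8]
Count = 2

2


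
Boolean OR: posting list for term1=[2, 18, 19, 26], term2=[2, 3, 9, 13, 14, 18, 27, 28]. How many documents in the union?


Boolean OR: find union of posting lists
term1 docs: [2, 18, 19, 26]
term2 docs: [2, 3, 9, 13, 14, 18, 27, 28]
Union: [2, 3, 9, 13, 14, 18, 19, 26, 27, 28]
|union| = 10

10


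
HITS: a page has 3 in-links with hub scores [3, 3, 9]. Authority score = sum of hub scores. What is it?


Authority = sum of hub scores of in-linkers
In-link 1: hub score = 3
In-link 2: hub score = 3
In-link 3: hub score = 9
Authority = 3 + 3 + 9 = 15

15


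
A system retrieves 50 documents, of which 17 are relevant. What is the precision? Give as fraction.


Precision = relevant_retrieved / total_retrieved
= 17 / 50
= 17 / (17 + 33)
= 17/50

17/50


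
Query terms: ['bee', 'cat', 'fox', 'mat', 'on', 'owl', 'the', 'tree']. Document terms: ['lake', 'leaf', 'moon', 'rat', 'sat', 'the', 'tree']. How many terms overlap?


Query terms: ['bee', 'cat', 'fox', 'mat', 'on', 'owl', 'the', 'tree']
Document terms: ['lake', 'leaf', 'moon', 'rat', 'sat', 'the', 'tree']
Common terms: ['the', 'tree']
Overlap count = 2

2


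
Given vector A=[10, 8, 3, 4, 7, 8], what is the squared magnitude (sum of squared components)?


|A|^2 = sum of squared components
A[0]^2 = 10^2 = 100
A[1]^2 = 8^2 = 64
A[2]^2 = 3^2 = 9
A[3]^2 = 4^2 = 16
A[4]^2 = 7^2 = 49
A[5]^2 = 8^2 = 64
Sum = 100 + 64 + 9 + 16 + 49 + 64 = 302

302


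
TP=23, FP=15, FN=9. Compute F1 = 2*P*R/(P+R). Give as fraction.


F1 = 2 * P * R / (P + R)
P = TP/(TP+FP) = 23/38 = 23/38
R = TP/(TP+FN) = 23/32 = 23/32
2 * P * R = 2 * 23/38 * 23/32 = 529/608
P + R = 23/38 + 23/32 = 805/608
F1 = 529/608 / 805/608 = 23/35

23/35


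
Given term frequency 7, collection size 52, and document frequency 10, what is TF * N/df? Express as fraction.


TF * (N/df)
= 7 * (52/10)
= 7 * 26/5
= 182/5

182/5


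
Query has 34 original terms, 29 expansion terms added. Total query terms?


Original terms: 34
Expansion terms: 29
Total = 34 + 29 = 63

63


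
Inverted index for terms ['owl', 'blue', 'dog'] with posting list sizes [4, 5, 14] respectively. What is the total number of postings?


Summing posting list sizes:
'owl': 4 postings
'blue': 5 postings
'dog': 14 postings
Total = 4 + 5 + 14 = 23

23


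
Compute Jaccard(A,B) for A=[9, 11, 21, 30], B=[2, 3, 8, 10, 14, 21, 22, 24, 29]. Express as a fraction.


A intersect B = [21]
|A intersect B| = 1
A union B = [2, 3, 8, 9, 10, 11, 14, 21, 22, 24, 29, 30]
|A union B| = 12
Jaccard = 1/12 = 1/12

1/12


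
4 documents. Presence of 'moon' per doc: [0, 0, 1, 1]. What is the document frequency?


Checking each document for 'moon':
Doc 1: absent
Doc 2: absent
Doc 3: present
Doc 4: present
df = sum of presences = 0 + 0 + 1 + 1 = 2

2


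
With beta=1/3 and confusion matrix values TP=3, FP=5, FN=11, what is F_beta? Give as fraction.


P = TP/(TP+FP) = 3/8 = 3/8
R = TP/(TP+FN) = 3/14 = 3/14
beta^2 = 1/3^2 = 1/9
(1 + beta^2) = 10/9
Numerator = (1+beta^2)*P*R = 5/56
Denominator = beta^2*P + R = 1/24 + 3/14 = 43/168
F_beta = 15/43

15/43


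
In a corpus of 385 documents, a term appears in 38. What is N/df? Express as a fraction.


IDF ratio = N / df
= 385 / 38
= 385/38

385/38


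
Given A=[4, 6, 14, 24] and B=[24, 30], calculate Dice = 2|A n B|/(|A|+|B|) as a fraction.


A intersect B = [24]
|A intersect B| = 1
|A| = 4, |B| = 2
Dice = 2*1 / (4+2)
= 2 / 6 = 1/3

1/3


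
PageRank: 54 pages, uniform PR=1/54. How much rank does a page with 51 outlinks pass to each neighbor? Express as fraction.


Initial PR = 1/54 = 1/54
Outlinks = 51
Contribution per link = PR / outlinks
= 1/54 / 51
= 1/2754

1/2754


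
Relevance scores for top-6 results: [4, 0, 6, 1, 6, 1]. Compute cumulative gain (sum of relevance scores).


Cumulative Gain = sum of relevance scores
Position 1: rel=4, running sum=4
Position 2: rel=0, running sum=4
Position 3: rel=6, running sum=10
Position 4: rel=1, running sum=11
Position 5: rel=6, running sum=17
Position 6: rel=1, running sum=18
CG = 18

18


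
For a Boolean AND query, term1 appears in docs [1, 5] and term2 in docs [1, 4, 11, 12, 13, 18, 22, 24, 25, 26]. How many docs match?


Boolean AND: find intersection of posting lists
term1 docs: [1, 5]
term2 docs: [1, 4, 11, 12, 13, 18, 22, 24, 25, 26]
Intersection: [1]
|intersection| = 1

1


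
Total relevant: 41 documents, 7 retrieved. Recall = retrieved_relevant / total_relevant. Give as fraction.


Recall = retrieved_relevant / total_relevant
= 7 / 41
= 7 / (7 + 34)
= 7/41

7/41


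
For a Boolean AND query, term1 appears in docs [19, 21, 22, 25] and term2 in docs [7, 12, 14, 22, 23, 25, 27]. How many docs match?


Boolean AND: find intersection of posting lists
term1 docs: [19, 21, 22, 25]
term2 docs: [7, 12, 14, 22, 23, 25, 27]
Intersection: [22, 25]
|intersection| = 2

2


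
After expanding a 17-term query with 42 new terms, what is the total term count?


Original terms: 17
Expansion terms: 42
Total = 17 + 42 = 59

59


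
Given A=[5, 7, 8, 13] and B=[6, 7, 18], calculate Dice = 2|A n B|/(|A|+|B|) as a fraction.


A intersect B = [7]
|A intersect B| = 1
|A| = 4, |B| = 3
Dice = 2*1 / (4+3)
= 2 / 7 = 2/7

2/7


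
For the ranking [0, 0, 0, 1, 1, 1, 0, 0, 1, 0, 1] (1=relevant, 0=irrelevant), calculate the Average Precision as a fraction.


Computing P@k for each relevant position:
Position 1: not relevant
Position 2: not relevant
Position 3: not relevant
Position 4: relevant, P@4 = 1/4 = 1/4
Position 5: relevant, P@5 = 2/5 = 2/5
Position 6: relevant, P@6 = 3/6 = 1/2
Position 7: not relevant
Position 8: not relevant
Position 9: relevant, P@9 = 4/9 = 4/9
Position 10: not relevant
Position 11: relevant, P@11 = 5/11 = 5/11
Sum of P@k = 1/4 + 2/5 + 1/2 + 4/9 + 5/11 = 4057/1980
AP = 4057/1980 / 5 = 4057/9900

4057/9900


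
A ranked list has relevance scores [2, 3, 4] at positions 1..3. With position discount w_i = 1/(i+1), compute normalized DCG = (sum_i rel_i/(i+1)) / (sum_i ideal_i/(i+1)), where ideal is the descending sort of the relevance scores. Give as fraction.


Position discount weights w_i = 1/(i+1) for i=1..3:
Weights = [1/2, 1/3, 1/4]
Actual relevance: [2, 3, 4]
DCG = 2/2 + 3/3 + 4/4 = 3
Ideal relevance (sorted desc): [4, 3, 2]
Ideal DCG = 4/2 + 3/3 + 2/4 = 7/2
nDCG = DCG / ideal_DCG = 3 / 7/2 = 6/7

6/7


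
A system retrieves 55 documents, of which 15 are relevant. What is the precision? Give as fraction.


Precision = relevant_retrieved / total_retrieved
= 15 / 55
= 15 / (15 + 40)
= 3/11

3/11


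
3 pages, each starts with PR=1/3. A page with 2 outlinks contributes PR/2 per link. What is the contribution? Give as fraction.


Initial PR = 1/3 = 1/3
Outlinks = 2
Contribution per link = PR / outlinks
= 1/3 / 2
= 1/6

1/6


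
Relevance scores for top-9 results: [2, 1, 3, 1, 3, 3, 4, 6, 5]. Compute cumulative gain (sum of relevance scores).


Cumulative Gain = sum of relevance scores
Position 1: rel=2, running sum=2
Position 2: rel=1, running sum=3
Position 3: rel=3, running sum=6
Position 4: rel=1, running sum=7
Position 5: rel=3, running sum=10
Position 6: rel=3, running sum=13
Position 7: rel=4, running sum=17
Position 8: rel=6, running sum=23
Position 9: rel=5, running sum=28
CG = 28

28


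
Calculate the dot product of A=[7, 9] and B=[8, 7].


Dot product = sum of element-wise products
A[0]*B[0] = 7*8 = 56
A[1]*B[1] = 9*7 = 63
Sum = 56 + 63 = 119

119


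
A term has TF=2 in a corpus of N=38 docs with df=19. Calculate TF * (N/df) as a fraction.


TF * (N/df)
= 2 * (38/19)
= 2 * 2
= 4

4


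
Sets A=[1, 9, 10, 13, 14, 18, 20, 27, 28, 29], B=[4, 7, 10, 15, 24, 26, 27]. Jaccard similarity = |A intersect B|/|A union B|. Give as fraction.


A intersect B = [10, 27]
|A intersect B| = 2
A union B = [1, 4, 7, 9, 10, 13, 14, 15, 18, 20, 24, 26, 27, 28, 29]
|A union B| = 15
Jaccard = 2/15 = 2/15

2/15


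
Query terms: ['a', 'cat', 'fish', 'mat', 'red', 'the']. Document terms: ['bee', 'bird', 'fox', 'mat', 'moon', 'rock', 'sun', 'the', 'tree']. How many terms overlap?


Query terms: ['a', 'cat', 'fish', 'mat', 'red', 'the']
Document terms: ['bee', 'bird', 'fox', 'mat', 'moon', 'rock', 'sun', 'the', 'tree']
Common terms: ['mat', 'the']
Overlap count = 2

2


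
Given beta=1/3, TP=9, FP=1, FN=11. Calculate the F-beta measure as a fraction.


P = TP/(TP+FP) = 9/10 = 9/10
R = TP/(TP+FN) = 9/20 = 9/20
beta^2 = 1/3^2 = 1/9
(1 + beta^2) = 10/9
Numerator = (1+beta^2)*P*R = 9/20
Denominator = beta^2*P + R = 1/10 + 9/20 = 11/20
F_beta = 9/11

9/11


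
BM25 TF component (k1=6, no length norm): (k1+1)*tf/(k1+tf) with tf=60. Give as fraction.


BM25 TF component = (k1+1)*tf / (k1+tf)
k1 = 6, tf = 60
Numerator = (6+1)*60 = 420
Denominator = 6 + 60 = 66
= 420/66 = 70/11

70/11


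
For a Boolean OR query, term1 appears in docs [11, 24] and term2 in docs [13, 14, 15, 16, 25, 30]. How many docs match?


Boolean OR: find union of posting lists
term1 docs: [11, 24]
term2 docs: [13, 14, 15, 16, 25, 30]
Union: [11, 13, 14, 15, 16, 24, 25, 30]
|union| = 8

8


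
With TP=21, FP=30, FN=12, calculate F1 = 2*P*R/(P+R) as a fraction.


F1 = 2 * P * R / (P + R)
P = TP/(TP+FP) = 21/51 = 7/17
R = TP/(TP+FN) = 21/33 = 7/11
2 * P * R = 2 * 7/17 * 7/11 = 98/187
P + R = 7/17 + 7/11 = 196/187
F1 = 98/187 / 196/187 = 1/2

1/2


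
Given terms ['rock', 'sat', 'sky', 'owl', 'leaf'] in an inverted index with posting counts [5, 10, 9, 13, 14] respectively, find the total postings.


Summing posting list sizes:
'rock': 5 postings
'sat': 10 postings
'sky': 9 postings
'owl': 13 postings
'leaf': 14 postings
Total = 5 + 10 + 9 + 13 + 14 = 51

51


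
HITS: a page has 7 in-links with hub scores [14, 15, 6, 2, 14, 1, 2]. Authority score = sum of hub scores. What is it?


Authority = sum of hub scores of in-linkers
In-link 1: hub score = 14
In-link 2: hub score = 15
In-link 3: hub score = 6
In-link 4: hub score = 2
In-link 5: hub score = 14
In-link 6: hub score = 1
In-link 7: hub score = 2
Authority = 14 + 15 + 6 + 2 + 14 + 1 + 2 = 54

54


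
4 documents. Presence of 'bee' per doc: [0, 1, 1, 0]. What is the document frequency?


Checking each document for 'bee':
Doc 1: absent
Doc 2: present
Doc 3: present
Doc 4: absent
df = sum of presences = 0 + 1 + 1 + 0 = 2

2


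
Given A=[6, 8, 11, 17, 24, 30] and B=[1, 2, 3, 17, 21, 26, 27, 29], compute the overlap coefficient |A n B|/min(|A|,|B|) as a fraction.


A intersect B = [17]
|A intersect B| = 1
min(|A|, |B|) = min(6, 8) = 6
Overlap = 1 / 6 = 1/6

1/6


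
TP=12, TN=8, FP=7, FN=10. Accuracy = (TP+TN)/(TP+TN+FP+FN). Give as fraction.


Accuracy = (TP + TN) / (TP + TN + FP + FN)
TP + TN = 12 + 8 = 20
Total = 12 + 8 + 7 + 10 = 37
Accuracy = 20 / 37 = 20/37

20/37


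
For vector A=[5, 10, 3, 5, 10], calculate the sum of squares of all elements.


|A|^2 = sum of squared components
A[0]^2 = 5^2 = 25
A[1]^2 = 10^2 = 100
A[2]^2 = 3^2 = 9
A[3]^2 = 5^2 = 25
A[4]^2 = 10^2 = 100
Sum = 25 + 100 + 9 + 25 + 100 = 259

259


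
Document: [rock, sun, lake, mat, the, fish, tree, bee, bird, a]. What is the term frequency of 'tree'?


Document has 10 words
Scanning for 'tree':
Found at positions: [6]
Count = 1

1


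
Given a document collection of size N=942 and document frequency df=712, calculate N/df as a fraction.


IDF ratio = N / df
= 942 / 712
= 471/356

471/356


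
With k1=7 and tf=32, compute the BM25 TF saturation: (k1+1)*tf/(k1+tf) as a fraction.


BM25 TF component = (k1+1)*tf / (k1+tf)
k1 = 7, tf = 32
Numerator = (7+1)*32 = 256
Denominator = 7 + 32 = 39
= 256/39 = 256/39

256/39


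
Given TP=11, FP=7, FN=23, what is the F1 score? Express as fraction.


F1 = 2 * P * R / (P + R)
P = TP/(TP+FP) = 11/18 = 11/18
R = TP/(TP+FN) = 11/34 = 11/34
2 * P * R = 2 * 11/18 * 11/34 = 121/306
P + R = 11/18 + 11/34 = 143/153
F1 = 121/306 / 143/153 = 11/26

11/26


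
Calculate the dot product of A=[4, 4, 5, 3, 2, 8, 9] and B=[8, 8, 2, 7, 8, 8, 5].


Dot product = sum of element-wise products
A[0]*B[0] = 4*8 = 32
A[1]*B[1] = 4*8 = 32
A[2]*B[2] = 5*2 = 10
A[3]*B[3] = 3*7 = 21
A[4]*B[4] = 2*8 = 16
A[5]*B[5] = 8*8 = 64
A[6]*B[6] = 9*5 = 45
Sum = 32 + 32 + 10 + 21 + 16 + 64 + 45 = 220

220


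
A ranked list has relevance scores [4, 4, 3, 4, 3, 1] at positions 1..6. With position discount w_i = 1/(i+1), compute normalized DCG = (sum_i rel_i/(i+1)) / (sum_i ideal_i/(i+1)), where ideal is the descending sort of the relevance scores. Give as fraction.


Position discount weights w_i = 1/(i+1) for i=1..6:
Weights = [1/2, 1/3, 1/4, 1/5, 1/6, 1/7]
Actual relevance: [4, 4, 3, 4, 3, 1]
DCG = 4/2 + 4/3 + 3/4 + 4/5 + 3/6 + 1/7 = 2321/420
Ideal relevance (sorted desc): [4, 4, 4, 3, 3, 1]
Ideal DCG = 4/2 + 4/3 + 4/4 + 3/5 + 3/6 + 1/7 = 1171/210
nDCG = DCG / ideal_DCG = 2321/420 / 1171/210 = 2321/2342

2321/2342


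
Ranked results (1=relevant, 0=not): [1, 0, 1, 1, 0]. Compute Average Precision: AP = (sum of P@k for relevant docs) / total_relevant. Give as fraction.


Computing P@k for each relevant position:
Position 1: relevant, P@1 = 1/1 = 1
Position 2: not relevant
Position 3: relevant, P@3 = 2/3 = 2/3
Position 4: relevant, P@4 = 3/4 = 3/4
Position 5: not relevant
Sum of P@k = 1 + 2/3 + 3/4 = 29/12
AP = 29/12 / 3 = 29/36

29/36


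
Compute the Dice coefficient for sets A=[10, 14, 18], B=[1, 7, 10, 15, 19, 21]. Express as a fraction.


A intersect B = [10]
|A intersect B| = 1
|A| = 3, |B| = 6
Dice = 2*1 / (3+6)
= 2 / 9 = 2/9

2/9


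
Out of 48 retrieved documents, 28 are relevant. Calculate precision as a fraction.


Precision = relevant_retrieved / total_retrieved
= 28 / 48
= 28 / (28 + 20)
= 7/12

7/12


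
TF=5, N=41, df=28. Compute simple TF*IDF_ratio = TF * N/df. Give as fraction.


TF * (N/df)
= 5 * (41/28)
= 5 * 41/28
= 205/28

205/28


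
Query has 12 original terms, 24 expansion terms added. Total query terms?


Original terms: 12
Expansion terms: 24
Total = 12 + 24 = 36

36


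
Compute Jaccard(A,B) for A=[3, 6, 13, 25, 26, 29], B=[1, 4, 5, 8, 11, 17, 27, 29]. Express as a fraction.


A intersect B = [29]
|A intersect B| = 1
A union B = [1, 3, 4, 5, 6, 8, 11, 13, 17, 25, 26, 27, 29]
|A union B| = 13
Jaccard = 1/13 = 1/13

1/13


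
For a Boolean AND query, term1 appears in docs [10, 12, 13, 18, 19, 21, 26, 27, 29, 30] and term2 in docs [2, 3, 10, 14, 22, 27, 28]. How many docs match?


Boolean AND: find intersection of posting lists
term1 docs: [10, 12, 13, 18, 19, 21, 26, 27, 29, 30]
term2 docs: [2, 3, 10, 14, 22, 27, 28]
Intersection: [10, 27]
|intersection| = 2

2


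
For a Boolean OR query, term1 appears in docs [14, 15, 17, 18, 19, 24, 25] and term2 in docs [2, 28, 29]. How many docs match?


Boolean OR: find union of posting lists
term1 docs: [14, 15, 17, 18, 19, 24, 25]
term2 docs: [2, 28, 29]
Union: [2, 14, 15, 17, 18, 19, 24, 25, 28, 29]
|union| = 10

10


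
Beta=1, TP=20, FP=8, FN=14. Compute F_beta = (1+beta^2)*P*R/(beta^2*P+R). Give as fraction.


P = TP/(TP+FP) = 20/28 = 5/7
R = TP/(TP+FN) = 20/34 = 10/17
beta^2 = 1^2 = 1
(1 + beta^2) = 2
Numerator = (1+beta^2)*P*R = 100/119
Denominator = beta^2*P + R = 5/7 + 10/17 = 155/119
F_beta = 20/31

20/31


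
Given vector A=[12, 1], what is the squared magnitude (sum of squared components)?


|A|^2 = sum of squared components
A[0]^2 = 12^2 = 144
A[1]^2 = 1^2 = 1
Sum = 144 + 1 = 145

145


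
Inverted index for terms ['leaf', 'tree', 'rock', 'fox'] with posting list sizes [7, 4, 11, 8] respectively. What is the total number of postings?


Summing posting list sizes:
'leaf': 7 postings
'tree': 4 postings
'rock': 11 postings
'fox': 8 postings
Total = 7 + 4 + 11 + 8 = 30

30


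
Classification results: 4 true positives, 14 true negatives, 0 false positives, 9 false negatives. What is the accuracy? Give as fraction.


Accuracy = (TP + TN) / (TP + TN + FP + FN)
TP + TN = 4 + 14 = 18
Total = 4 + 14 + 0 + 9 = 27
Accuracy = 18 / 27 = 2/3

2/3


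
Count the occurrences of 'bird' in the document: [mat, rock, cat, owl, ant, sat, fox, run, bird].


Document has 9 words
Scanning for 'bird':
Found at positions: [8]
Count = 1

1


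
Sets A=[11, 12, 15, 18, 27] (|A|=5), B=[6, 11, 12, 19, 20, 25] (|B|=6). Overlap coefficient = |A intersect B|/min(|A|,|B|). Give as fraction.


A intersect B = [11, 12]
|A intersect B| = 2
min(|A|, |B|) = min(5, 6) = 5
Overlap = 2 / 5 = 2/5

2/5


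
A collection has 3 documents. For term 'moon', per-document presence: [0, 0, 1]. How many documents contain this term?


Checking each document for 'moon':
Doc 1: absent
Doc 2: absent
Doc 3: present
df = sum of presences = 0 + 0 + 1 = 1

1


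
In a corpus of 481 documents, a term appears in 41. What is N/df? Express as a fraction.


IDF ratio = N / df
= 481 / 41
= 481/41

481/41


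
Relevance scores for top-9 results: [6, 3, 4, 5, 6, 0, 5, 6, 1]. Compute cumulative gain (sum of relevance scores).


Cumulative Gain = sum of relevance scores
Position 1: rel=6, running sum=6
Position 2: rel=3, running sum=9
Position 3: rel=4, running sum=13
Position 4: rel=5, running sum=18
Position 5: rel=6, running sum=24
Position 6: rel=0, running sum=24
Position 7: rel=5, running sum=29
Position 8: rel=6, running sum=35
Position 9: rel=1, running sum=36
CG = 36

36


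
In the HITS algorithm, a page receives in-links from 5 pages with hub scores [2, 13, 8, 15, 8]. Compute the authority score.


Authority = sum of hub scores of in-linkers
In-link 1: hub score = 2
In-link 2: hub score = 13
In-link 3: hub score = 8
In-link 4: hub score = 15
In-link 5: hub score = 8
Authority = 2 + 13 + 8 + 15 + 8 = 46

46


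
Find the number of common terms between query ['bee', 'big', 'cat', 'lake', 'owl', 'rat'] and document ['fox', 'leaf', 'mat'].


Query terms: ['bee', 'big', 'cat', 'lake', 'owl', 'rat']
Document terms: ['fox', 'leaf', 'mat']
Common terms: []
Overlap count = 0

0


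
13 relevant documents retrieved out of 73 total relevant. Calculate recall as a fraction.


Recall = retrieved_relevant / total_relevant
= 13 / 73
= 13 / (13 + 60)
= 13/73

13/73


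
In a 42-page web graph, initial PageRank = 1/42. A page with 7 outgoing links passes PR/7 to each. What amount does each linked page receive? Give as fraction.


Initial PR = 1/42 = 1/42
Outlinks = 7
Contribution per link = PR / outlinks
= 1/42 / 7
= 1/294

1/294


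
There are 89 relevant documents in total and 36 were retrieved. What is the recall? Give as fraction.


Recall = retrieved_relevant / total_relevant
= 36 / 89
= 36 / (36 + 53)
= 36/89

36/89


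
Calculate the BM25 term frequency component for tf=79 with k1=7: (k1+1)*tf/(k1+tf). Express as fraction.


BM25 TF component = (k1+1)*tf / (k1+tf)
k1 = 7, tf = 79
Numerator = (7+1)*79 = 632
Denominator = 7 + 79 = 86
= 632/86 = 316/43

316/43


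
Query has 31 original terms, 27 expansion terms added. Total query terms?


Original terms: 31
Expansion terms: 27
Total = 31 + 27 = 58

58


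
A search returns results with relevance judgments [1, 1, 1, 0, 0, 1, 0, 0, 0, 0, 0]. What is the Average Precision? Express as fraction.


Computing P@k for each relevant position:
Position 1: relevant, P@1 = 1/1 = 1
Position 2: relevant, P@2 = 2/2 = 1
Position 3: relevant, P@3 = 3/3 = 1
Position 4: not relevant
Position 5: not relevant
Position 6: relevant, P@6 = 4/6 = 2/3
Position 7: not relevant
Position 8: not relevant
Position 9: not relevant
Position 10: not relevant
Position 11: not relevant
Sum of P@k = 1 + 1 + 1 + 2/3 = 11/3
AP = 11/3 / 4 = 11/12

11/12


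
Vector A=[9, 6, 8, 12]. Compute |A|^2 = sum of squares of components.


|A|^2 = sum of squared components
A[0]^2 = 9^2 = 81
A[1]^2 = 6^2 = 36
A[2]^2 = 8^2 = 64
A[3]^2 = 12^2 = 144
Sum = 81 + 36 + 64 + 144 = 325

325


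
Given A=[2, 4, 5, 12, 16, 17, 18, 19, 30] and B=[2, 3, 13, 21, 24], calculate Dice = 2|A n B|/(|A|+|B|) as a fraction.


A intersect B = [2]
|A intersect B| = 1
|A| = 9, |B| = 5
Dice = 2*1 / (9+5)
= 2 / 14 = 1/7

1/7


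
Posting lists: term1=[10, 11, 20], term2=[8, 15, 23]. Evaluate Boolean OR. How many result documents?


Boolean OR: find union of posting lists
term1 docs: [10, 11, 20]
term2 docs: [8, 15, 23]
Union: [8, 10, 11, 15, 20, 23]
|union| = 6

6


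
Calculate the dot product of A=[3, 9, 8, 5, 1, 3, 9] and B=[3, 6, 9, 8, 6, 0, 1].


Dot product = sum of element-wise products
A[0]*B[0] = 3*3 = 9
A[1]*B[1] = 9*6 = 54
A[2]*B[2] = 8*9 = 72
A[3]*B[3] = 5*8 = 40
A[4]*B[4] = 1*6 = 6
A[5]*B[5] = 3*0 = 0
A[6]*B[6] = 9*1 = 9
Sum = 9 + 54 + 72 + 40 + 6 + 0 + 9 = 190

190


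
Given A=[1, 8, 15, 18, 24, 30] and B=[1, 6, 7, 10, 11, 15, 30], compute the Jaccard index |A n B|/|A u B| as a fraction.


A intersect B = [1, 15, 30]
|A intersect B| = 3
A union B = [1, 6, 7, 8, 10, 11, 15, 18, 24, 30]
|A union B| = 10
Jaccard = 3/10 = 3/10

3/10


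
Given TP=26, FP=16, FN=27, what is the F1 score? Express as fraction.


F1 = 2 * P * R / (P + R)
P = TP/(TP+FP) = 26/42 = 13/21
R = TP/(TP+FN) = 26/53 = 26/53
2 * P * R = 2 * 13/21 * 26/53 = 676/1113
P + R = 13/21 + 26/53 = 1235/1113
F1 = 676/1113 / 1235/1113 = 52/95

52/95


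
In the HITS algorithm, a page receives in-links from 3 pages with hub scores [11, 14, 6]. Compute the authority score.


Authority = sum of hub scores of in-linkers
In-link 1: hub score = 11
In-link 2: hub score = 14
In-link 3: hub score = 6
Authority = 11 + 14 + 6 = 31

31


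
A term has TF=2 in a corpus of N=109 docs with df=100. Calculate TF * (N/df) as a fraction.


TF * (N/df)
= 2 * (109/100)
= 2 * 109/100
= 109/50

109/50


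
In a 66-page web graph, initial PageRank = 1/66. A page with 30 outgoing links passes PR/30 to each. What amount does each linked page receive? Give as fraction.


Initial PR = 1/66 = 1/66
Outlinks = 30
Contribution per link = PR / outlinks
= 1/66 / 30
= 1/1980

1/1980


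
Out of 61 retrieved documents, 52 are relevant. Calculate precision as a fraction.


Precision = relevant_retrieved / total_retrieved
= 52 / 61
= 52 / (52 + 9)
= 52/61

52/61


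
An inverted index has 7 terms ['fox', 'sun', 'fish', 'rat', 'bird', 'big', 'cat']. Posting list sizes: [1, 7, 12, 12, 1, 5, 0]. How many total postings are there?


Summing posting list sizes:
'fox': 1 postings
'sun': 7 postings
'fish': 12 postings
'rat': 12 postings
'bird': 1 postings
'big': 5 postings
'cat': 0 postings
Total = 1 + 7 + 12 + 12 + 1 + 5 + 0 = 38

38


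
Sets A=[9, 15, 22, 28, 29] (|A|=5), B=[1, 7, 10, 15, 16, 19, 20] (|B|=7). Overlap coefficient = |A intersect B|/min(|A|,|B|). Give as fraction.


A intersect B = [15]
|A intersect B| = 1
min(|A|, |B|) = min(5, 7) = 5
Overlap = 1 / 5 = 1/5

1/5


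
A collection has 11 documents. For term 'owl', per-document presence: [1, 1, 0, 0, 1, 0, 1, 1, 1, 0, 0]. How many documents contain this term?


Checking each document for 'owl':
Doc 1: present
Doc 2: present
Doc 3: absent
Doc 4: absent
Doc 5: present
Doc 6: absent
Doc 7: present
Doc 8: present
Doc 9: present
Doc 10: absent
Doc 11: absent
df = sum of presences = 1 + 1 + 0 + 0 + 1 + 0 + 1 + 1 + 1 + 0 + 0 = 6

6


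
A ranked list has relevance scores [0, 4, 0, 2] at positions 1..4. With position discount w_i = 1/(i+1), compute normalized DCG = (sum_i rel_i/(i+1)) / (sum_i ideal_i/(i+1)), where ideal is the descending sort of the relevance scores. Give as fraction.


Position discount weights w_i = 1/(i+1) for i=1..4:
Weights = [1/2, 1/3, 1/4, 1/5]
Actual relevance: [0, 4, 0, 2]
DCG = 0/2 + 4/3 + 0/4 + 2/5 = 26/15
Ideal relevance (sorted desc): [4, 2, 0, 0]
Ideal DCG = 4/2 + 2/3 + 0/4 + 0/5 = 8/3
nDCG = DCG / ideal_DCG = 26/15 / 8/3 = 13/20

13/20


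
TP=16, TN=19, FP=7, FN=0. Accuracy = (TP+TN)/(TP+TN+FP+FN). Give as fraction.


Accuracy = (TP + TN) / (TP + TN + FP + FN)
TP + TN = 16 + 19 = 35
Total = 16 + 19 + 7 + 0 = 42
Accuracy = 35 / 42 = 5/6

5/6


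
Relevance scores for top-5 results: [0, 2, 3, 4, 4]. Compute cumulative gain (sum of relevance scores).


Cumulative Gain = sum of relevance scores
Position 1: rel=0, running sum=0
Position 2: rel=2, running sum=2
Position 3: rel=3, running sum=5
Position 4: rel=4, running sum=9
Position 5: rel=4, running sum=13
CG = 13

13


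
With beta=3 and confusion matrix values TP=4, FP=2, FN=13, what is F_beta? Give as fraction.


P = TP/(TP+FP) = 4/6 = 2/3
R = TP/(TP+FN) = 4/17 = 4/17
beta^2 = 3^2 = 9
(1 + beta^2) = 10
Numerator = (1+beta^2)*P*R = 80/51
Denominator = beta^2*P + R = 6 + 4/17 = 106/17
F_beta = 40/159

40/159


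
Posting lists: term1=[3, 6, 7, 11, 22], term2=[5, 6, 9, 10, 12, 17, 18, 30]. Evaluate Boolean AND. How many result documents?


Boolean AND: find intersection of posting lists
term1 docs: [3, 6, 7, 11, 22]
term2 docs: [5, 6, 9, 10, 12, 17, 18, 30]
Intersection: [6]
|intersection| = 1

1


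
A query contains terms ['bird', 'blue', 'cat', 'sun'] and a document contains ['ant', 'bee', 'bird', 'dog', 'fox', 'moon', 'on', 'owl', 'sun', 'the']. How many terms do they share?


Query terms: ['bird', 'blue', 'cat', 'sun']
Document terms: ['ant', 'bee', 'bird', 'dog', 'fox', 'moon', 'on', 'owl', 'sun', 'the']
Common terms: ['bird', 'sun']
Overlap count = 2

2


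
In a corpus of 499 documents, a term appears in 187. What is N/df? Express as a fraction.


IDF ratio = N / df
= 499 / 187
= 499/187

499/187


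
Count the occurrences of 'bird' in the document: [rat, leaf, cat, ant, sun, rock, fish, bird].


Document has 8 words
Scanning for 'bird':
Found at positions: [7]
Count = 1

1


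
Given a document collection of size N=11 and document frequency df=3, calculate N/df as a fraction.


IDF ratio = N / df
= 11 / 3
= 11/3

11/3


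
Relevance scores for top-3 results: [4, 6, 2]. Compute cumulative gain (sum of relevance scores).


Cumulative Gain = sum of relevance scores
Position 1: rel=4, running sum=4
Position 2: rel=6, running sum=10
Position 3: rel=2, running sum=12
CG = 12

12


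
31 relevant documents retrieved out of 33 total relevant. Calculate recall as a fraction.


Recall = retrieved_relevant / total_relevant
= 31 / 33
= 31 / (31 + 2)
= 31/33

31/33


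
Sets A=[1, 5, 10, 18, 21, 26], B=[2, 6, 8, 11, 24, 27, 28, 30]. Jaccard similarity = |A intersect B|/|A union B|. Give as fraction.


A intersect B = []
|A intersect B| = 0
A union B = [1, 2, 5, 6, 8, 10, 11, 18, 21, 24, 26, 27, 28, 30]
|A union B| = 14
Jaccard = 0/14 = 0

0


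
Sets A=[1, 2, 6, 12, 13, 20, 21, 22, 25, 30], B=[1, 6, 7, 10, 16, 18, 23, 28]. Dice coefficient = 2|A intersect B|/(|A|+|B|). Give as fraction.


A intersect B = [1, 6]
|A intersect B| = 2
|A| = 10, |B| = 8
Dice = 2*2 / (10+8)
= 4 / 18 = 2/9

2/9


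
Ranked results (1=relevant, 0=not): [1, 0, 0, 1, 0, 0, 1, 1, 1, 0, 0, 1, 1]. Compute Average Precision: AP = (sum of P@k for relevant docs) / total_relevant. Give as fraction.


Computing P@k for each relevant position:
Position 1: relevant, P@1 = 1/1 = 1
Position 2: not relevant
Position 3: not relevant
Position 4: relevant, P@4 = 2/4 = 1/2
Position 5: not relevant
Position 6: not relevant
Position 7: relevant, P@7 = 3/7 = 3/7
Position 8: relevant, P@8 = 4/8 = 1/2
Position 9: relevant, P@9 = 5/9 = 5/9
Position 10: not relevant
Position 11: not relevant
Position 12: relevant, P@12 = 6/12 = 1/2
Position 13: relevant, P@13 = 7/13 = 7/13
Sum of P@k = 1 + 1/2 + 3/7 + 1/2 + 5/9 + 1/2 + 7/13 = 6589/1638
AP = 6589/1638 / 7 = 6589/11466

6589/11466


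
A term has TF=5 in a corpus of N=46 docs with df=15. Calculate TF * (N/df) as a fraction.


TF * (N/df)
= 5 * (46/15)
= 5 * 46/15
= 46/3

46/3


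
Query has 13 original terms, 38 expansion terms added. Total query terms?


Original terms: 13
Expansion terms: 38
Total = 13 + 38 = 51

51


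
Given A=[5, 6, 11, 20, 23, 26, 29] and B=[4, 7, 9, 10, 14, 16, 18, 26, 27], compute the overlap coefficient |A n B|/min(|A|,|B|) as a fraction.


A intersect B = [26]
|A intersect B| = 1
min(|A|, |B|) = min(7, 9) = 7
Overlap = 1 / 7 = 1/7

1/7


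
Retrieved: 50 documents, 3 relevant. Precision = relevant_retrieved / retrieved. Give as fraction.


Precision = relevant_retrieved / total_retrieved
= 3 / 50
= 3 / (3 + 47)
= 3/50

3/50


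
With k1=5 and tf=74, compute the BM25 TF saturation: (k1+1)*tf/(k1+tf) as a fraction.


BM25 TF component = (k1+1)*tf / (k1+tf)
k1 = 5, tf = 74
Numerator = (5+1)*74 = 444
Denominator = 5 + 74 = 79
= 444/79 = 444/79

444/79


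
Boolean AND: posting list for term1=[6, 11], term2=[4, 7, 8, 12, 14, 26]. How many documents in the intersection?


Boolean AND: find intersection of posting lists
term1 docs: [6, 11]
term2 docs: [4, 7, 8, 12, 14, 26]
Intersection: []
|intersection| = 0

0


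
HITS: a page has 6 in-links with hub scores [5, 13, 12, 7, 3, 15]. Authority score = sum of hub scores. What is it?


Authority = sum of hub scores of in-linkers
In-link 1: hub score = 5
In-link 2: hub score = 13
In-link 3: hub score = 12
In-link 4: hub score = 7
In-link 5: hub score = 3
In-link 6: hub score = 15
Authority = 5 + 13 + 12 + 7 + 3 + 15 = 55

55


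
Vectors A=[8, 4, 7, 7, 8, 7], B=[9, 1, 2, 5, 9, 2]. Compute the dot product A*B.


Dot product = sum of element-wise products
A[0]*B[0] = 8*9 = 72
A[1]*B[1] = 4*1 = 4
A[2]*B[2] = 7*2 = 14
A[3]*B[3] = 7*5 = 35
A[4]*B[4] = 8*9 = 72
A[5]*B[5] = 7*2 = 14
Sum = 72 + 4 + 14 + 35 + 72 + 14 = 211

211


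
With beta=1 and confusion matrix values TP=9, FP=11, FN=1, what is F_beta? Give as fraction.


P = TP/(TP+FP) = 9/20 = 9/20
R = TP/(TP+FN) = 9/10 = 9/10
beta^2 = 1^2 = 1
(1 + beta^2) = 2
Numerator = (1+beta^2)*P*R = 81/100
Denominator = beta^2*P + R = 9/20 + 9/10 = 27/20
F_beta = 3/5

3/5


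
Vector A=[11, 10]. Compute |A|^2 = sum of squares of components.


|A|^2 = sum of squared components
A[0]^2 = 11^2 = 121
A[1]^2 = 10^2 = 100
Sum = 121 + 100 = 221

221


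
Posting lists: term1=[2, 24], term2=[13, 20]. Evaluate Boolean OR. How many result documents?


Boolean OR: find union of posting lists
term1 docs: [2, 24]
term2 docs: [13, 20]
Union: [2, 13, 20, 24]
|union| = 4

4


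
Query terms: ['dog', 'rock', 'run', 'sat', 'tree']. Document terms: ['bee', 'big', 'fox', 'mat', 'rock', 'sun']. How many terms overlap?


Query terms: ['dog', 'rock', 'run', 'sat', 'tree']
Document terms: ['bee', 'big', 'fox', 'mat', 'rock', 'sun']
Common terms: ['rock']
Overlap count = 1

1


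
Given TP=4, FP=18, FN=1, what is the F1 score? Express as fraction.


F1 = 2 * P * R / (P + R)
P = TP/(TP+FP) = 4/22 = 2/11
R = TP/(TP+FN) = 4/5 = 4/5
2 * P * R = 2 * 2/11 * 4/5 = 16/55
P + R = 2/11 + 4/5 = 54/55
F1 = 16/55 / 54/55 = 8/27

8/27


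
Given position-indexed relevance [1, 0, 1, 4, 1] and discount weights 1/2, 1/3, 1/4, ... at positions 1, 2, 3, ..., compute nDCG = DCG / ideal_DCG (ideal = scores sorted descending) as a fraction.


Position discount weights w_i = 1/(i+1) for i=1..5:
Weights = [1/2, 1/3, 1/4, 1/5, 1/6]
Actual relevance: [1, 0, 1, 4, 1]
DCG = 1/2 + 0/3 + 1/4 + 4/5 + 1/6 = 103/60
Ideal relevance (sorted desc): [4, 1, 1, 1, 0]
Ideal DCG = 4/2 + 1/3 + 1/4 + 1/5 + 0/6 = 167/60
nDCG = DCG / ideal_DCG = 103/60 / 167/60 = 103/167

103/167


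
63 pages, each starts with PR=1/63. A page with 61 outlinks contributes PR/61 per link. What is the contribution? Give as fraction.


Initial PR = 1/63 = 1/63
Outlinks = 61
Contribution per link = PR / outlinks
= 1/63 / 61
= 1/3843

1/3843


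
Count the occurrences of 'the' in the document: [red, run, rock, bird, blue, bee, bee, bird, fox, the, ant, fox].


Document has 12 words
Scanning for 'the':
Found at positions: [9]
Count = 1

1


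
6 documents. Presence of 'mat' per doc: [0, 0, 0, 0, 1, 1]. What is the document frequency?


Checking each document for 'mat':
Doc 1: absent
Doc 2: absent
Doc 3: absent
Doc 4: absent
Doc 5: present
Doc 6: present
df = sum of presences = 0 + 0 + 0 + 0 + 1 + 1 = 2

2


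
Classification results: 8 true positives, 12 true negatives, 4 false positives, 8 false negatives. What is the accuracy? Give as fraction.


Accuracy = (TP + TN) / (TP + TN + FP + FN)
TP + TN = 8 + 12 = 20
Total = 8 + 12 + 4 + 8 = 32
Accuracy = 20 / 32 = 5/8

5/8


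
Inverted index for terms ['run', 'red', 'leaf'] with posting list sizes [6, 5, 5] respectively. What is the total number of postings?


Summing posting list sizes:
'run': 6 postings
'red': 5 postings
'leaf': 5 postings
Total = 6 + 5 + 5 = 16

16


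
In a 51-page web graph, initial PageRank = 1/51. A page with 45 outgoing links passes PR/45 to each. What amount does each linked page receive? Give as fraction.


Initial PR = 1/51 = 1/51
Outlinks = 45
Contribution per link = PR / outlinks
= 1/51 / 45
= 1/2295

1/2295


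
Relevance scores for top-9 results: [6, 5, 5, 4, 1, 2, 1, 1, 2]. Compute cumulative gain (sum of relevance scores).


Cumulative Gain = sum of relevance scores
Position 1: rel=6, running sum=6
Position 2: rel=5, running sum=11
Position 3: rel=5, running sum=16
Position 4: rel=4, running sum=20
Position 5: rel=1, running sum=21
Position 6: rel=2, running sum=23
Position 7: rel=1, running sum=24
Position 8: rel=1, running sum=25
Position 9: rel=2, running sum=27
CG = 27

27


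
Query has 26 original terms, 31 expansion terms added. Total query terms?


Original terms: 26
Expansion terms: 31
Total = 26 + 31 = 57

57


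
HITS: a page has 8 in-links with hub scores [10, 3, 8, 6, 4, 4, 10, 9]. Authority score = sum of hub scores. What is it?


Authority = sum of hub scores of in-linkers
In-link 1: hub score = 10
In-link 2: hub score = 3
In-link 3: hub score = 8
In-link 4: hub score = 6
In-link 5: hub score = 4
In-link 6: hub score = 4
In-link 7: hub score = 10
In-link 8: hub score = 9
Authority = 10 + 3 + 8 + 6 + 4 + 4 + 10 + 9 = 54

54


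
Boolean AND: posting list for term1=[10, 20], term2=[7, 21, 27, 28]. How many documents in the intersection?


Boolean AND: find intersection of posting lists
term1 docs: [10, 20]
term2 docs: [7, 21, 27, 28]
Intersection: []
|intersection| = 0

0


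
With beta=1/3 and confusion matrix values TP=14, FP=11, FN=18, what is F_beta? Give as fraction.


P = TP/(TP+FP) = 14/25 = 14/25
R = TP/(TP+FN) = 14/32 = 7/16
beta^2 = 1/3^2 = 1/9
(1 + beta^2) = 10/9
Numerator = (1+beta^2)*P*R = 49/180
Denominator = beta^2*P + R = 14/225 + 7/16 = 1799/3600
F_beta = 140/257

140/257


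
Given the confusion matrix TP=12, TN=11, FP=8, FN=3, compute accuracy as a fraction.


Accuracy = (TP + TN) / (TP + TN + FP + FN)
TP + TN = 12 + 11 = 23
Total = 12 + 11 + 8 + 3 = 34
Accuracy = 23 / 34 = 23/34

23/34


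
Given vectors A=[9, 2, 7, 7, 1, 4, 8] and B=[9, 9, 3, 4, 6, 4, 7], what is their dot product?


Dot product = sum of element-wise products
A[0]*B[0] = 9*9 = 81
A[1]*B[1] = 2*9 = 18
A[2]*B[2] = 7*3 = 21
A[3]*B[3] = 7*4 = 28
A[4]*B[4] = 1*6 = 6
A[5]*B[5] = 4*4 = 16
A[6]*B[6] = 8*7 = 56
Sum = 81 + 18 + 21 + 28 + 6 + 16 + 56 = 226

226


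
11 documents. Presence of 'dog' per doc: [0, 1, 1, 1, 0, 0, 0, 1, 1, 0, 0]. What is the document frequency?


Checking each document for 'dog':
Doc 1: absent
Doc 2: present
Doc 3: present
Doc 4: present
Doc 5: absent
Doc 6: absent
Doc 7: absent
Doc 8: present
Doc 9: present
Doc 10: absent
Doc 11: absent
df = sum of presences = 0 + 1 + 1 + 1 + 0 + 0 + 0 + 1 + 1 + 0 + 0 = 5

5


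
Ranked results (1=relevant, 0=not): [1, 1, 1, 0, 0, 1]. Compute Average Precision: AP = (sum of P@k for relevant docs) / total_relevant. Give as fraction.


Computing P@k for each relevant position:
Position 1: relevant, P@1 = 1/1 = 1
Position 2: relevant, P@2 = 2/2 = 1
Position 3: relevant, P@3 = 3/3 = 1
Position 4: not relevant
Position 5: not relevant
Position 6: relevant, P@6 = 4/6 = 2/3
Sum of P@k = 1 + 1 + 1 + 2/3 = 11/3
AP = 11/3 / 4 = 11/12

11/12


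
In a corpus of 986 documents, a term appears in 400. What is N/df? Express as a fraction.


IDF ratio = N / df
= 986 / 400
= 493/200

493/200


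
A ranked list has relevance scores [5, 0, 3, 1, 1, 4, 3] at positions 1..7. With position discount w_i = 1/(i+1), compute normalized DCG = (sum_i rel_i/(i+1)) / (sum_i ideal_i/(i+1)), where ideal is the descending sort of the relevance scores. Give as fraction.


Position discount weights w_i = 1/(i+1) for i=1..7:
Weights = [1/2, 1/3, 1/4, 1/5, 1/6, 1/7, 1/8]
Actual relevance: [5, 0, 3, 1, 1, 4, 3]
DCG = 5/2 + 0/3 + 3/4 + 1/5 + 1/6 + 4/7 + 3/8 = 3833/840
Ideal relevance (sorted desc): [5, 4, 3, 3, 1, 1, 0]
Ideal DCG = 5/2 + 4/3 + 3/4 + 3/5 + 1/6 + 1/7 + 0/8 = 769/140
nDCG = DCG / ideal_DCG = 3833/840 / 769/140 = 3833/4614

3833/4614


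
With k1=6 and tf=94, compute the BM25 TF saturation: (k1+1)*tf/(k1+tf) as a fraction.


BM25 TF component = (k1+1)*tf / (k1+tf)
k1 = 6, tf = 94
Numerator = (6+1)*94 = 658
Denominator = 6 + 94 = 100
= 658/100 = 329/50

329/50


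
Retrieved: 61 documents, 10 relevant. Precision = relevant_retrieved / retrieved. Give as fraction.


Precision = relevant_retrieved / total_retrieved
= 10 / 61
= 10 / (10 + 51)
= 10/61

10/61


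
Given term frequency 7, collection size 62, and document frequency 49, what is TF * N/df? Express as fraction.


TF * (N/df)
= 7 * (62/49)
= 7 * 62/49
= 62/7

62/7


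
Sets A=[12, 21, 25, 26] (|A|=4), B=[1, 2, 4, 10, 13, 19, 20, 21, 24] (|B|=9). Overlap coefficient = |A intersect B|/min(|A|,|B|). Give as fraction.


A intersect B = [21]
|A intersect B| = 1
min(|A|, |B|) = min(4, 9) = 4
Overlap = 1 / 4 = 1/4

1/4


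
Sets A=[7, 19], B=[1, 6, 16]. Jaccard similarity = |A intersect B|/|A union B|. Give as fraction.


A intersect B = []
|A intersect B| = 0
A union B = [1, 6, 7, 16, 19]
|A union B| = 5
Jaccard = 0/5 = 0

0


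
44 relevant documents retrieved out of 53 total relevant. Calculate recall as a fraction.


Recall = retrieved_relevant / total_relevant
= 44 / 53
= 44 / (44 + 9)
= 44/53

44/53


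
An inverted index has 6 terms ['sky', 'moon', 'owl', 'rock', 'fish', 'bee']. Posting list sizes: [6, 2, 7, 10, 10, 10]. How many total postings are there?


Summing posting list sizes:
'sky': 6 postings
'moon': 2 postings
'owl': 7 postings
'rock': 10 postings
'fish': 10 postings
'bee': 10 postings
Total = 6 + 2 + 7 + 10 + 10 + 10 = 45

45


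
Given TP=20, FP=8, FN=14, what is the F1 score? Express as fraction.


F1 = 2 * P * R / (P + R)
P = TP/(TP+FP) = 20/28 = 5/7
R = TP/(TP+FN) = 20/34 = 10/17
2 * P * R = 2 * 5/7 * 10/17 = 100/119
P + R = 5/7 + 10/17 = 155/119
F1 = 100/119 / 155/119 = 20/31

20/31


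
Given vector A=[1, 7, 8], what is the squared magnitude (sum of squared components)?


|A|^2 = sum of squared components
A[0]^2 = 1^2 = 1
A[1]^2 = 7^2 = 49
A[2]^2 = 8^2 = 64
Sum = 1 + 49 + 64 = 114

114


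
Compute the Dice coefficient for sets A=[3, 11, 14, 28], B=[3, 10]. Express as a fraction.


A intersect B = [3]
|A intersect B| = 1
|A| = 4, |B| = 2
Dice = 2*1 / (4+2)
= 2 / 6 = 1/3

1/3


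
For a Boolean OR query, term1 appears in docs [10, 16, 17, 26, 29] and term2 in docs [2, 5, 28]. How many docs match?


Boolean OR: find union of posting lists
term1 docs: [10, 16, 17, 26, 29]
term2 docs: [2, 5, 28]
Union: [2, 5, 10, 16, 17, 26, 28, 29]
|union| = 8

8


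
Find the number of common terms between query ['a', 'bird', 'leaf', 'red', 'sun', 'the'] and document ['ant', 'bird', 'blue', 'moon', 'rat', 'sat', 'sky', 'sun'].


Query terms: ['a', 'bird', 'leaf', 'red', 'sun', 'the']
Document terms: ['ant', 'bird', 'blue', 'moon', 'rat', 'sat', 'sky', 'sun']
Common terms: ['bird', 'sun']
Overlap count = 2

2


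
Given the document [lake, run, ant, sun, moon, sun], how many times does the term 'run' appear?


Document has 6 words
Scanning for 'run':
Found at positions: [1]
Count = 1

1
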